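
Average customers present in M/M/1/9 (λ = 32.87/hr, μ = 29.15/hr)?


ρ = 32.87/29.15 = 1.1276
L = ρ[1 − (K+1)ρ^K + Kρ^(K+1)] / [(1−ρ)(1−ρ^(K+1))]
Numerator: 1.1276·(1 − 10·2.947476 + 9·3.323621) = 1.621313
Denominator: (-0.1276)·(-2.323621) = 0.296531
L = 1.621313/0.296531 = 5.4676

Final: 5.4676


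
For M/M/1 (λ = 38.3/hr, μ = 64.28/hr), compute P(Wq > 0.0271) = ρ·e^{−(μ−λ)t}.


ρ = 38.3/64.28 = 0.5958
P(Wq > t) = ρ·e^{−(μ−λ)t} = 0.5958·e^{−0.7041}
= 0.5958·0.494574 = 0.294683

Final: 0.294683


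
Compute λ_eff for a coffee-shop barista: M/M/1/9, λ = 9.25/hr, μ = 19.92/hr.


ρ = 0.4644; P_K = (1−ρ)ρ^9/(1−ρ^10) = 0.0005380
λ_eff = λ(1 − P_K) = 9.25·(1 − 0.0005380) = 9.25·0.999462 = 9.2450 /hr

Final: 9.2450 /hr


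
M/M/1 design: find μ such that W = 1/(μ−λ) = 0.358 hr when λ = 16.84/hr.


W = 1/(μ−λ) ⇒ μ − λ = 1/W = 1/0.358 = 2.7933
μ = λ + 1/W = 16.84 + 2.7933 = 19.6333 per hr

Final: 19.6333 /hr


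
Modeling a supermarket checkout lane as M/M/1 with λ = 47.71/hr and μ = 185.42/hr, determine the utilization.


ρ = λ/μ = 47.71/185.42 = 0.2573

Final: 0.2573


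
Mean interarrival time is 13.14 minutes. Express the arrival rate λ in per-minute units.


λ = 1/(interarrival time) in consistent units.
1 minute = 1 min, so λ = 1/13.14 = 0.07610 per minute

Final: 0.07610 /min


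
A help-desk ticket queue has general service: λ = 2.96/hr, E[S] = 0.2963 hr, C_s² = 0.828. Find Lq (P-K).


ρ = λ·E[S] = 2.96·0.2963 = 0.8770
Lq = ρ²(1+C_s²)/(2(1−ρ)) = 0.7692·(1+0.828)/(2·0.1230)
= 0.7692·1.8280/0.2459 = 5.71817

Final: 5.71817


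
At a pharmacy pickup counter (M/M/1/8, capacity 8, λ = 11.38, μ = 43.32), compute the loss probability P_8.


ρ = λ/μ = 11.38/43.32 = 0.2627
P_K = (1−ρ)ρ^K/(1−ρ^(K+1)) = (0.7373·0.00002268)/(1 − 0.000005958)
= 0.00001672/0.999994 = 0.00001672

Final: 0.00001672


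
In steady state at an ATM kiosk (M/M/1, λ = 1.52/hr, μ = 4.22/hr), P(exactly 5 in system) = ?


ρ = 1.52/4.22 = 0.3602
P_n = (1−ρ)·ρ^n = (1 − 0.3602)·0.3602^5 = 0.6398·0.006063 = 0.003879

Final: 0.003879


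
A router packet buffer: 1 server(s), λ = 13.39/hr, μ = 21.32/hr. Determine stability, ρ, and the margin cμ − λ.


Total capacity cμ = 1·21.32 = 21.32/hr
ρ = λ/(cμ) = 13.39/21.32 = 0.6280
Stable ⇔ ρ < 1: YES
Spare capacity = cμ − λ = 21.32 − 13.39 = 7.93/hr

Final: ρ = 0.6280; stable; margin = 7.93/hr


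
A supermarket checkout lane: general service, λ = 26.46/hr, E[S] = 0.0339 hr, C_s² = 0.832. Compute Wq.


ρ = λ·E[S] = 26.46·0.0339 = 0.8970
E[S²] = E[S]²(1+C_s²) = 0.0339²·(1+0.832) = 0.002105
Wq = λ·E[S²]/(2(1−ρ)) = 26.46·0.002105/(2·0.1030) = 0.27041 hr

Final: 0.27041 hr


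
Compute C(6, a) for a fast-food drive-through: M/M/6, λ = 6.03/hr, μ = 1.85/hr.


a = λ/μ = 3.2595; ρ = a/6 = 0.5432
P₀ = 0.037372 (from M/M/c formula)
C(c,a) = [a^c/(c!(1−ρ))]·P₀ = [1199.14997/(720·0.4568)]·0.037372
= 3.64633·0.037372 = 0.136270

Final: 0.136270


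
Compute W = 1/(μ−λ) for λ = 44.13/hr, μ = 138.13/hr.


W = 1/(μ−λ) = 1/(138.13 − 44.13) = 1/94.00 = 0.01064 hr

Final: 0.01064 hr


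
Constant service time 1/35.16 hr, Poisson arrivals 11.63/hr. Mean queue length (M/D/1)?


ρ = 11.63/35.16 = 0.3308
M/D/1: Lq = ρ²/(2(1−ρ)) = 0.1094/(2·0.6692) = 0.08174

Final: 0.08174


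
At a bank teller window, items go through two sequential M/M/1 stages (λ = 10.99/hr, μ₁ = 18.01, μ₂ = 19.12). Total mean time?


Each node sees arrival rate λ = 10.99/hr (tandem ⇒ throughput preserved).
W₁ = 1/(μ₁−λ) = 1/(18.01−10.99) = 0.14245 hr
W₂ = 1/(μ₂−λ) = 1/(19.12−10.99) = 0.12300 hr
W_total = W₁ + W₂ = 0.14245 + 0.12300 = 0.26545 hr

Final: 0.26545 hr


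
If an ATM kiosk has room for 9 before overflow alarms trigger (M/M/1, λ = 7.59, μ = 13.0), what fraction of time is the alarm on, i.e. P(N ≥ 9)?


ρ = 7.59/13.0 = 0.5838
P(N ≥ n) = ρ^n = 0.5838^9 = 0.007883

Final: 0.007883


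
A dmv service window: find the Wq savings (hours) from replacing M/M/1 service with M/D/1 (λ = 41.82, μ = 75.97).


ρ = 41.82/75.97 = 0.5505
Wq(M/M/1) = ρ/(μ−λ) = 0.5505/34.15 = 0.01612 hr
Wq(M/D/1) = ρ/(2(μ−λ)) = 0.008060 hr
Savings = 0.01612 − 0.008060 = 0.008060 hr

Final: 0.008060 hr


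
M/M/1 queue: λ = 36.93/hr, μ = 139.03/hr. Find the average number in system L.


ρ = λ/μ = 36.93/139.03 = 0.2656
L = ρ/(1−ρ) = 0.2656/(1 − 0.2656) = 0.2656/0.7344 = 0.3617

Final: 0.3617


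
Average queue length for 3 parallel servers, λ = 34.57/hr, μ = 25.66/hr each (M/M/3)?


a = λ/μ = 1.3472; ρ = a/3 = 0.4491
P₀ = 0.250344
Lq = P₀·a^c·ρ / (c!·(1−ρ)²) = 0.250344·2.44528·0.4491/(6·0.30352)
= 0.15096

Final: 0.15096


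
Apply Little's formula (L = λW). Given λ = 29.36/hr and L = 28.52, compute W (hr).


W = L/λ = 28.52/29.36 = 0.9714 hr

Final: 0.9714 hr


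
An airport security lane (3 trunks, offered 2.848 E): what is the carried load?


B(3,2.848) = 0.327565 (Erlang-B)
Carried load = a(1 − B) = 2.848·(1 − 0.327565) = 2.848·0.672435 = 1.9151 E

Final: 1.9151 Erlangs


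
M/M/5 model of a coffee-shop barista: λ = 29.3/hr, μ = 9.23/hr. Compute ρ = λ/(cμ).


ρ = λ/(cμ) = 29.3/(5·9.23) = 29.3/46.15 = 0.6349

Final: 0.6349


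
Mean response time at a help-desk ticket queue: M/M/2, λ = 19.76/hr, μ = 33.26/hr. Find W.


a = 0.5941; ρ = 0.2971; P₀ = 0.541956
Lq = P₀·a^c·ρ/(c!(1−ρ)²) = 0.05750
Wq = Lq/λ = 0.05750/19.76 = 0.002910 hr
W = Wq + 1/μ = 0.002910 + 0.03007 = 0.03298 hr

Final: 0.03298 hr


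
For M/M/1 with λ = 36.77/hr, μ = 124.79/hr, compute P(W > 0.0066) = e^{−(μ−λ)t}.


W ~ Exponential(μ−λ) for M/M/1.
μ − λ = 124.79 − 36.77 = 88.0200
P(W > t) = e^{−(μ−λ)t} = e^{−0.5809} = 0.559377

Final: 0.559377


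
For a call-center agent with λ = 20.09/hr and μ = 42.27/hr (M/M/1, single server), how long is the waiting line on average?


ρ = 20.09/42.27 = 0.4753
Lq = ρ²/(1−ρ) = 0.2259/0.5247 = 0.4305

Final: 0.4305


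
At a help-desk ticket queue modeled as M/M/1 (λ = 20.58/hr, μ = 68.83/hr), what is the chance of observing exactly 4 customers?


ρ = 20.58/68.83 = 0.2990
P_n = (1−ρ)·ρ^n = (1 − 0.2990)·0.2990^4 = 0.7010·0.007992 = 0.005603

Final: 0.005603


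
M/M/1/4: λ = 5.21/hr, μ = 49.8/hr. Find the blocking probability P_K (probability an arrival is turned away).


ρ = λ/μ = 5.21/49.8 = 0.1046
P_K = (1−ρ)ρ^K/(1−ρ^(K+1)) = (0.8954·0.0001198)/(1 − 0.00001253)
= 0.0001073/0.999987 = 0.0001073

Final: 0.0001073


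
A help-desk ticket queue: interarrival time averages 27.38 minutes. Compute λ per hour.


λ = 1/(interarrival time) in consistent units.
1 hour = 60 min, so λ = 60/27.38 = 2.1914 per hour

Final: 2.1914 /hr


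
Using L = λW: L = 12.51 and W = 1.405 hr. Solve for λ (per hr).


λ = L/W = 12.51/1.405 = 8.9039 /hr

Final: 8.9039 /hr


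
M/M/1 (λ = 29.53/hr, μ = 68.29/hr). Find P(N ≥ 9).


ρ = 29.53/68.29 = 0.4324
P(N ≥ n) = ρ^n = 0.4324^9 = 0.0005286

Final: 0.0005286


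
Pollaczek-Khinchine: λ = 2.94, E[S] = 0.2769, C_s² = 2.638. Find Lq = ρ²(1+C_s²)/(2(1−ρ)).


ρ = λ·E[S] = 2.94·0.2769 = 0.8141
Lq = ρ²(1+C_s²)/(2(1−ρ)) = 0.6627·(1+2.638)/(2·0.1859)
= 0.6627·3.6380/0.3718 = 6.48427

Final: 6.48427


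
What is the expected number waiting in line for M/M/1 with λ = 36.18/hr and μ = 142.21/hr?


ρ = 36.18/142.21 = 0.2544
Lq = ρ²/(1−ρ) = 0.06473/0.7456 = 0.08681

Final: 0.08681


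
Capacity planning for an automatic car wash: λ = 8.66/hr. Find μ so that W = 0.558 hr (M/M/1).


W = 1/(μ−λ) ⇒ μ − λ = 1/W = 1/0.558 = 1.7921
μ = λ + 1/W = 8.66 + 1.7921 = 10.4521 per hr

Final: 10.4521 /hr


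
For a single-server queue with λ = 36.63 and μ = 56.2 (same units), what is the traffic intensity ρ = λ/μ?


ρ = λ/μ = 36.63/56.2 = 0.6518

Final: 0.6518


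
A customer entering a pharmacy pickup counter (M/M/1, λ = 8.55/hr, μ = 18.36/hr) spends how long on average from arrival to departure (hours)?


W = 1/(μ−λ) = 1/(18.36 − 8.55) = 1/9.81 = 0.1019 hr

Final: 0.1019 hr


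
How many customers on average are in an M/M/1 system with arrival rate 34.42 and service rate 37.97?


ρ = λ/μ = 34.42/37.97 = 0.9065
L = ρ/(1−ρ) = 0.9065/(1 − 0.9065) = 0.9065/0.09349 = 9.6958

Final: 9.6958


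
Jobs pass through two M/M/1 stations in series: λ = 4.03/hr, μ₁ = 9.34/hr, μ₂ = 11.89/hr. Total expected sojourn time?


Each node sees arrival rate λ = 4.03/hr (tandem ⇒ throughput preserved).
W₁ = 1/(μ₁−λ) = 1/(9.34−4.03) = 0.18832 hr
W₂ = 1/(μ₂−λ) = 1/(11.89−4.03) = 0.12723 hr
W_total = W₁ + W₂ = 0.18832 + 0.12723 = 0.31555 hr

Final: 0.31555 hr


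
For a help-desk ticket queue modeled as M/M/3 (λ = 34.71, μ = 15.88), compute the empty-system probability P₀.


a = λ/μ = 34.71/15.88 = 2.1858; ρ = a/c = 0.7286
Σ_{k=0}^{2} a^k/k! (terms k=0..2) = 1.00000 + 2.18577 + 2.38879 = 5.57456
Tail: a^3/(3!(1−ρ)) = 10.44269/(6·0.2714) = 6.41260
P₀ = 1/(5.57456 + 6.41260) = 1/11.98716 = 0.083423

Final: 0.083423


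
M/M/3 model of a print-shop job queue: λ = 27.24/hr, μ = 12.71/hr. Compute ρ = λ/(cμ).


ρ = λ/(cμ) = 27.24/(3·12.71) = 27.24/38.13 = 0.7144

Final: 0.7144


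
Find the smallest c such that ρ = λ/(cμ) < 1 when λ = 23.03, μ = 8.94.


Stability requires cμ > λ ⇔ c > λ/μ.
λ/μ = 23.03/8.94 = 2.5761
Minimum integer c = ⌊2.5761⌋ + 1 = 3
Check: 3·8.94 = 26.82 > 23.03, while 2·8.94 = 17.88 ≤ 23.03

Final: 3 servers


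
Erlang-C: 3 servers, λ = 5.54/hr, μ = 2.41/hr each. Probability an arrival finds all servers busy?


a = λ/μ = 2.2988; ρ = a/3 = 0.7663
P₀ = 0.068483 (from M/M/c formula)
C(c,a) = [a^c/(c!(1−ρ))]·P₀ = [12.14726/(6·0.2337)]·0.068483
= 8.66121·0.068483 = 0.593148

Final: 0.593148


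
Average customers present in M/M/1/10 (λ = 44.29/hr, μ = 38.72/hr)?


ρ = 44.29/38.72 = 1.1439
L = ρ[1 − (K+1)ρ^K + Kρ^(K+1)] / [(1−ρ)(1−ρ^(K+1))]
Numerator: 1.1439·(1 − 11·3.834452 + 10·4.386051) = 3.067282
Denominator: (-0.1439)·(-3.386051) = 0.487095
L = 3.067282/0.487095 = 6.2971

Final: 6.2971


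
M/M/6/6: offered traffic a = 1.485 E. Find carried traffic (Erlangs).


B(6,1.485) = 0.003377 (Erlang-B)
Carried load = a(1 − B) = 1.485·(1 − 0.003377) = 1.485·0.996623 = 1.4800 E

Final: 1.4800 Erlangs


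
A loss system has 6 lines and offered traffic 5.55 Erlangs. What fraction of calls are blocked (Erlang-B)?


B(c,a) = (a^c/c!) / Σ_{k=0}^{c} a^k/k!
a^6/6! = 40.590594
Σ terms (k=0..6): 1.00000 + 5.55000 + 15.40125 + 28.49231 + 39.53308 + 43.88172 + 40.59059 = 174.448962
B = 40.590594/174.448962 = 0.232679

Final: 0.232679


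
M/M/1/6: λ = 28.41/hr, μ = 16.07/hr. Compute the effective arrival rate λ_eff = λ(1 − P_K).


ρ = 1.7679; P_K = (1−ρ)ρ^6/(1−ρ^7) = 0.442553
λ_eff = λ(1 − P_K) = 28.41·(1 − 0.442553) = 28.41·0.557447 = 15.8371 /hr

Final: 15.8371 /hr


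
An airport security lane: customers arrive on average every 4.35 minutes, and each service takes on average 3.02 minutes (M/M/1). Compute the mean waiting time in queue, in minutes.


λ = 60/4.35 = 13.7931 /hr
μ = 60/3.02 = 19.8675 /hr
ρ = λ/μ = 13.7931/19.8675 = 0.6943
Wq = ρ/(μ−λ) = 0.6943/(19.8675−13.7931) = 0.11429 hr
In minutes: 0.11429·60 = 6.857 min

Final: 6.857 min


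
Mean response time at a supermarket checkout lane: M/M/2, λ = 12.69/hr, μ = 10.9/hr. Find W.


a = 1.1642; ρ = 0.5821; P₀ = 0.264135
Lq = P₀·a^c·ρ/(c!(1−ρ)²) = 0.59669
Wq = Lq/λ = 0.59669/12.69 = 0.04702 hr
W = Wq + 1/μ = 0.04702 + 0.09174 = 0.13876 hr

Final: 0.13876 hr


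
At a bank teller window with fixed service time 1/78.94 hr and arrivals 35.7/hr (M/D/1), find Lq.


ρ = 35.7/78.94 = 0.4522
M/D/1: Lq = ρ²/(2(1−ρ)) = 0.2045/(2·0.5478) = 0.18669

Final: 0.18669


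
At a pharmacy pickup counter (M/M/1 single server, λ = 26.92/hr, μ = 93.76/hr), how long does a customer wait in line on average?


ρ = 26.92/93.76 = 0.2871
Wq = ρ/(μ−λ) = 0.2871/(93.76 − 26.92) = 0.2871/66.84 = 0.004296 hr

Final: 0.004296 hr


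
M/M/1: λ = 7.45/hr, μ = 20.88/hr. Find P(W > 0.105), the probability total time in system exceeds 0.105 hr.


W ~ Exponential(μ−λ) for M/M/1.
μ − λ = 20.88 − 7.45 = 13.4300
P(W > t) = e^{−(μ−λ)t} = e^{−1.4102} = 0.244107

Final: 0.244107


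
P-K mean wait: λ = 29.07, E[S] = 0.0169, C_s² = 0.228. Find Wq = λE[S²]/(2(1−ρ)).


ρ = λ·E[S] = 29.07·0.0169 = 0.4913
E[S²] = E[S]²(1+C_s²) = 0.0169²·(1+0.228) = 0.0003507
Wq = λ·E[S²]/(2(1−ρ)) = 29.07·0.0003507/(2·0.5087) = 0.01002 hr

Final: 0.01002 hr


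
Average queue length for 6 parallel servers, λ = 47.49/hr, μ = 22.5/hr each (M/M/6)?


a = λ/μ = 2.1107; ρ = a/6 = 0.3518
P₀ = 0.120909
Lq = P₀·a^c·ρ / (c!·(1−ρ)²) = 0.120909·88.41336·0.3518/(720·0.42019)
= 0.01243

Final: 0.01243


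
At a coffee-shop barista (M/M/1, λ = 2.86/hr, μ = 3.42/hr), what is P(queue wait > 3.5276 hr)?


ρ = 2.86/3.42 = 0.8363
P(Wq > t) = ρ·e^{−(μ−λ)t} = 0.8363·e^{−1.9755}
= 0.8363·0.138698 = 0.115987

Final: 0.115987


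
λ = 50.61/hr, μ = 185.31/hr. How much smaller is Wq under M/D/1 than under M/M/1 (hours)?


ρ = 50.61/185.31 = 0.2731
Wq(M/M/1) = ρ/(μ−λ) = 0.2731/134.70 = 0.002028 hr
Wq(M/D/1) = ρ/(2(μ−λ)) = 0.001014 hr
Savings = 0.002028 − 0.001014 = 0.001014 hr

Final: 0.001014 hr


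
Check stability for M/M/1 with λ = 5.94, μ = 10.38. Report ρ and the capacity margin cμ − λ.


Total capacity cμ = 1·10.38 = 10.38/hr
ρ = λ/(cμ) = 5.94/10.38 = 0.5723
Stable ⇔ ρ < 1: YES
Spare capacity = cμ − λ = 10.38 − 5.94 = 4.44/hr

Final: ρ = 0.5723; stable; margin = 4.44/hr


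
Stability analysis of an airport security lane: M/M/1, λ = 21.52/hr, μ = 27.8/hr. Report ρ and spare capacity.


Total capacity cμ = 1·27.8 = 27.80/hr
ρ = λ/(cμ) = 21.52/27.80 = 0.7741
Stable ⇔ ρ < 1: YES
Spare capacity = cμ − λ = 27.80 − 21.52 = 6.28/hr

Final: ρ = 0.7741; stable; margin = 6.28/hr


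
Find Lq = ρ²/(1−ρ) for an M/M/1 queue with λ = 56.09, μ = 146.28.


ρ = 56.09/146.28 = 0.3834
Lq = ρ²/(1−ρ) = 0.1470/0.6166 = 0.2385

Final: 0.2385


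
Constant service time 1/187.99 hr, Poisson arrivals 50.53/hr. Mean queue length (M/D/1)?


ρ = 50.53/187.99 = 0.2688
M/D/1: Lq = ρ²/(2(1−ρ)) = 0.07225/(2·0.7312) = 0.04940

Final: 0.04940


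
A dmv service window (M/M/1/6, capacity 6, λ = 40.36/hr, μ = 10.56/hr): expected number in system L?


ρ = 40.36/10.56 = 3.8220
L = ρ[1 − (K+1)ρ^K + Kρ^(K+1)] / [(1−ρ)(1−ρ^(K+1))]
Numerator: 3.8220·(1 − 7·3116.904071 + 6·11912.712908) = 189794.998071
Denominator: (-2.8220)·(-11911.712908) = 33614.492865
L = 189794.998071/33614.492865 = 5.6462

Final: 5.6462


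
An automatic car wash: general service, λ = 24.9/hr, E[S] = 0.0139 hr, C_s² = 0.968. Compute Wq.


ρ = λ·E[S] = 24.9·0.0139 = 0.3461
E[S²] = E[S]²(1+C_s²) = 0.0139²·(1+0.968) = 0.0003802
Wq = λ·E[S²]/(2(1−ρ)) = 24.9·0.0003802/(2·0.6539) = 0.007240 hr

Final: 0.007240 hr


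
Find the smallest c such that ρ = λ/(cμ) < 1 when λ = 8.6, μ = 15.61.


Stability requires cμ > λ ⇔ c > λ/μ.
λ/μ = 8.6/15.61 = 0.5509
Minimum integer c = ⌊0.5509⌋ + 1 = 1
Check: 1·15.61 = 15.61 > 8.6, while 0·15.61 = 0.00 ≤ 8.6

Final: 1 servers


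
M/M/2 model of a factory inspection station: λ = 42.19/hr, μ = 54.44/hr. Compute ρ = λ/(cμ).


ρ = λ/(cμ) = 42.19/(2·54.44) = 42.19/108.88 = 0.3875

Final: 0.3875


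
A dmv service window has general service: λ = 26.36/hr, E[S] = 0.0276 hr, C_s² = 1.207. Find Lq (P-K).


ρ = λ·E[S] = 26.36·0.0276 = 0.7275
Lq = ρ²(1+C_s²)/(2(1−ρ)) = 0.5293·(1+1.207)/(2·0.2725)
= 0.5293·2.2070/0.5449 = 2.14374

Final: 2.14374


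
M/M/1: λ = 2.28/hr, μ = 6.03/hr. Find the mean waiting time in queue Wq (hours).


ρ = 2.28/6.03 = 0.3781
Wq = ρ/(μ−λ) = 0.3781/(6.03 − 2.28) = 0.3781/3.75 = 0.1008 hr

Final: 0.1008 hr


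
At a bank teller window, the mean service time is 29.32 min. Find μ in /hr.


μ = 1/(service time) in consistent units.
1 hour = 60 min, so μ = 60/29.32 = 2.0464 per hour

Final: 2.0464 /hr


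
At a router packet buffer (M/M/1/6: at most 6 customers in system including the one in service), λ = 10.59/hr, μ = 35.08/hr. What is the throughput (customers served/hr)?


ρ = 0.3019; P_K = (1−ρ)ρ^6/(1−ρ^7) = 0.0005285
λ_eff = λ(1 − P_K) = 10.59·(1 − 0.0005285) = 10.59·0.999471 = 10.5844 /hr

Final: 10.5844 /hr


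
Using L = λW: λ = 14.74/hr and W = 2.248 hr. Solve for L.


L = λW = 14.74·2.248 = 33.1355

Final: 33.1355


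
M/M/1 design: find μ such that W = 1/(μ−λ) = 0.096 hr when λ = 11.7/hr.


W = 1/(μ−λ) ⇒ μ − λ = 1/W = 1/0.096 = 10.4167
μ = λ + 1/W = 11.7 + 10.4167 = 22.1167 per hr

Final: 22.1167 /hr


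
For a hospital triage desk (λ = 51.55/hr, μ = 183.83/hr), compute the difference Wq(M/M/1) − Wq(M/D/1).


ρ = 51.55/183.83 = 0.2804
Wq(M/M/1) = ρ/(μ−λ) = 0.2804/132.28 = 0.002120 hr
Wq(M/D/1) = ρ/(2(μ−λ)) = 0.001060 hr
Savings = 0.002120 − 0.001060 = 0.001060 hr

Final: 0.001060 hr


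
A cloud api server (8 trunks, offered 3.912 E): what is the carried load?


B(8,3.912) = 0.027732 (Erlang-B)
Carried load = a(1 − B) = 3.912·(1 − 0.027732) = 3.912·0.972268 = 3.8035 E

Final: 3.8035 Erlangs


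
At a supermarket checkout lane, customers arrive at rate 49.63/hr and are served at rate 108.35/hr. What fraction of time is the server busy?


ρ = λ/μ = 49.63/108.35 = 0.4581

Final: 0.4581


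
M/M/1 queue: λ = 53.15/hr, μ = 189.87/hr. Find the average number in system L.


ρ = λ/μ = 53.15/189.87 = 0.2799
L = ρ/(1−ρ) = 0.2799/(1 − 0.2799) = 0.2799/0.7201 = 0.3888

Final: 0.3888


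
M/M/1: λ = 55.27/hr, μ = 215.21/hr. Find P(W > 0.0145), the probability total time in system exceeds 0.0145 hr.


W ~ Exponential(μ−λ) for M/M/1.
μ − λ = 215.21 − 55.27 = 159.9400
P(W > t) = e^{−(μ−λ)t} = e^{−2.3191} = 0.098359

Final: 0.098359


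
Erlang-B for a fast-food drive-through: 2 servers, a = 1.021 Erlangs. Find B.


B(c,a) = (a^c/c!) / Σ_{k=0}^{c} a^k/k!
a^2/2! = 0.521220
Σ terms (k=0..2): 1.00000 + 1.02100 + 0.52122 = 2.542220
B = 0.521220/2.542220 = 0.205026

Final: 0.205026


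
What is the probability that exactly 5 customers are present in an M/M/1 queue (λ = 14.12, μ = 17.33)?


ρ = 14.12/17.33 = 0.8148
P_n = (1−ρ)·ρ^n = (1 − 0.8148)·0.8148^5 = 0.1852·0.359071 = 0.066510

Final: 0.066510


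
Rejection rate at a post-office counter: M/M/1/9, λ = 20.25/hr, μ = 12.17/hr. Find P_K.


ρ = λ/μ = 20.25/12.17 = 1.6639
P_K = (1−ρ)ρ^K/(1−ρ^(K+1)) = (-0.6639·97.770997)/(1 − 162.683869)
= -64.912872/-161.683869 = 0.401480

Final: 0.401480


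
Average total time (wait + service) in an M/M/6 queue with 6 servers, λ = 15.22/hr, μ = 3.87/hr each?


a = 3.9328; ρ = 0.6555; P₀ = 0.018009
Lq = P₀·a^c·ρ/(c!(1−ρ)²) = 0.51105
Wq = Lq/λ = 0.51105/15.22 = 0.03358 hr
W = Wq + 1/μ = 0.03358 + 0.25840 = 0.29198 hr

Final: 0.29198 hr


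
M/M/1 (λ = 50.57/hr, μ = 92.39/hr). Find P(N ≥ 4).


ρ = 50.57/92.39 = 0.5474
P(N ≥ n) = ρ^n = 0.5474^4 = 0.089758

Final: 0.089758


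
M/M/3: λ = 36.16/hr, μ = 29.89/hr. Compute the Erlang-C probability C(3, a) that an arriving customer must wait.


a = λ/μ = 1.2098; ρ = a/3 = 0.4033
P₀ = 0.291033 (from M/M/c formula)
C(c,a) = [a^c/(c!(1−ρ))]·P₀ = [1.77055/(6·0.5967)]·0.291033
= 0.49450·0.291033 = 0.143916

Final: 0.143916


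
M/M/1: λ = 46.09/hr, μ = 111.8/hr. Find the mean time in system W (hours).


W = 1/(μ−λ) = 1/(111.8 − 46.09) = 1/65.71 = 0.01522 hr

Final: 0.01522 hr


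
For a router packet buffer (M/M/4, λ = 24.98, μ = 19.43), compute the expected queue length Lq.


a = λ/μ = 1.2856; ρ = a/4 = 0.3214
P₀ = 0.275179
Lq = P₀·a^c·ρ / (c!·(1−ρ)²) = 0.275179·2.73199·0.3214/(24·0.46048)
= 0.02186

Final: 0.02186


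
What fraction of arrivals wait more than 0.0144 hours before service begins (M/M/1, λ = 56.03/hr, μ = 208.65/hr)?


ρ = 56.03/208.65 = 0.2685
P(Wq > t) = ρ·e^{−(μ−λ)t} = 0.2685·e^{−2.1977}
= 0.2685·0.111055 = 0.029822

Final: 0.029822


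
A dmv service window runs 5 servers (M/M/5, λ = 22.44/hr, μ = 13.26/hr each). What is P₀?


a = λ/μ = 22.44/13.26 = 1.6923; ρ = a/c = 0.3385
Σ_{k=0}^{4} a^k/k! (terms k=0..4) = 1.00000 + 1.69231 + 1.43195 + 0.80777 + 0.34175 = 5.27378
Tail: a^5/(5!(1−ρ)) = 13.88023/(120·0.6615) = 0.17485
P₀ = 1/(5.27378 + 0.17485) = 1/5.44862 = 0.183533

Final: 0.183533


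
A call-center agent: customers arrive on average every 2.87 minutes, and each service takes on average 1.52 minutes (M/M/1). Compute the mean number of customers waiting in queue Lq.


λ = 60/2.87 = 20.9059 /hr
μ = 60/1.52 = 39.4737 /hr
ρ = λ/μ = 20.9059/39.4737 = 0.5296
Lq = ρ²/(1−ρ) = 0.2805/0.4704 = 0.5963

Final: 0.5963


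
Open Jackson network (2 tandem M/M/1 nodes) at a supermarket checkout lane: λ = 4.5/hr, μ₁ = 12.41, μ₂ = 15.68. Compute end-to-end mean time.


Each node sees arrival rate λ = 4.5/hr (tandem ⇒ throughput preserved).
W₁ = 1/(μ₁−λ) = 1/(12.41−4.5) = 0.12642 hr
W₂ = 1/(μ₂−λ) = 1/(15.68−4.5) = 0.08945 hr
W_total = W₁ + W₂ = 0.12642 + 0.08945 = 0.21587 hr

Final: 0.21587 hr


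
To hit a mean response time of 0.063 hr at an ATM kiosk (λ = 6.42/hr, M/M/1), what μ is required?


W = 1/(μ−λ) ⇒ μ − λ = 1/W = 1/0.063 = 15.8730
μ = λ + 1/W = 6.42 + 15.8730 = 22.2930 per hr

Final: 22.2930 /hr


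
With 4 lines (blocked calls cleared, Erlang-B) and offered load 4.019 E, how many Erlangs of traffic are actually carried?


B(4,4.019) = 0.312510 (Erlang-B)
Carried load = a(1 − B) = 4.019·(1 − 0.312510) = 4.019·0.687490 = 2.7630 E

Final: 2.7630 Erlangs


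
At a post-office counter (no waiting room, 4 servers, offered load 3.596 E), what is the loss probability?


B(c,a) = (a^c/c!) / Σ_{k=0}^{c} a^k/k!
a^4/4! = 6.967348
Σ terms (k=0..4): 1.00000 + 3.59600 + 6.46561 + 7.75011 + 6.96735 = 25.779065
B = 6.967348/25.779065 = 0.270272

Final: 0.270272


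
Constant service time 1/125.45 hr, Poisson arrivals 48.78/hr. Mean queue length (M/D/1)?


ρ = 48.78/125.45 = 0.3888
M/D/1: Lq = ρ²/(2(1−ρ)) = 0.1512/(2·0.6112) = 0.12370

Final: 0.12370


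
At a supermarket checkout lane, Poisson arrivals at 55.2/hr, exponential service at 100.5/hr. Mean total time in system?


W = 1/(μ−λ) = 1/(100.5 − 55.2) = 1/45.30 = 0.02208 hr

Final: 0.02208 hr


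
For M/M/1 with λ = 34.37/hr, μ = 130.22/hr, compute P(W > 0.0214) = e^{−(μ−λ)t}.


W ~ Exponential(μ−λ) for M/M/1.
μ − λ = 130.22 − 34.37 = 95.8500
P(W > t) = e^{−(μ−λ)t} = e^{−2.0512} = 0.128582

Final: 0.128582


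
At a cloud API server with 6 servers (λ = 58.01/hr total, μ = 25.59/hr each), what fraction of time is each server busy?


ρ = λ/(cμ) = 58.01/(6·25.59) = 58.01/153.54 = 0.3778

Final: 0.3778


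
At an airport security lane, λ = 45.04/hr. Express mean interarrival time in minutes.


Mean interarrival time = 1/λ = 1/45.04 hour = 0.02220 hour
In minutes: 0.02220 × 60 = 1.3321 min

Final: 1.3321 min


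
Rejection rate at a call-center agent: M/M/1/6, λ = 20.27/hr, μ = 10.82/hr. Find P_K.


ρ = λ/μ = 20.27/10.82 = 1.8734
P_K = (1−ρ)ρ^K/(1−ρ^(K+1)) = (-0.8734·43.227381)/(1 − 80.981425)
= -37.754044/-79.981425 = 0.472035

Final: 0.472035


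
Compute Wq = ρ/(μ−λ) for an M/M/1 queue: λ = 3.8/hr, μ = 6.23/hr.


ρ = 3.8/6.23 = 0.6100
Wq = ρ/(μ−λ) = 0.6100/(6.23 − 3.8) = 0.6100/2.43 = 0.2510 hr

Final: 0.2510 hr


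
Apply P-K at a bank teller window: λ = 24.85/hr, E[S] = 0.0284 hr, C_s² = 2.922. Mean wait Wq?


ρ = λ·E[S] = 24.85·0.0284 = 0.7057
E[S²] = E[S]²(1+C_s²) = 0.0284²·(1+2.922) = 0.003163
Wq = λ·E[S²]/(2(1−ρ)) = 24.85·0.003163/(2·0.2943) = 0.13357 hr

Final: 0.13357 hr


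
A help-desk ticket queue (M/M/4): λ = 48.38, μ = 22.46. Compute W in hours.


a = 2.1541; ρ = 0.5385; P₀ = 0.110088
Lq = P₀·a^c·ρ/(c!(1−ρ)²) = 0.24971
Wq = Lq/λ = 0.24971/48.38 = 0.005161 hr
W = Wq + 1/μ = 0.005161 + 0.04452 = 0.04968 hr

Final: 0.04968 hr


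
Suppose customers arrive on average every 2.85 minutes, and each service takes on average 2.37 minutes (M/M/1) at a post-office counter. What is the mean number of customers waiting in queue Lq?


λ = 60/2.85 = 21.0526 /hr
μ = 60/2.37 = 25.3165 /hr
ρ = λ/μ = 21.0526/25.3165 = 0.8316
Lq = ρ²/(1−ρ) = 0.6915/0.1684 = 4.1059

Final: 4.1059


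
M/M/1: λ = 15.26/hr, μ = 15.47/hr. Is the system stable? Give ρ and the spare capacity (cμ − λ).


Total capacity cμ = 1·15.47 = 15.47/hr
ρ = λ/(cμ) = 15.26/15.47 = 0.9864
Stable ⇔ ρ < 1: YES
Spare capacity = cμ − λ = 15.47 − 15.26 = 0.21/hr

Final: ρ = 0.9864; stable; margin = 0.21/hr


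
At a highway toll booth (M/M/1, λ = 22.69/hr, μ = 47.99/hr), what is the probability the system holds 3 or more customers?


ρ = 22.69/47.99 = 0.4728
P(N ≥ n) = ρ^n = 0.4728^3 = 0.105694

Final: 0.105694


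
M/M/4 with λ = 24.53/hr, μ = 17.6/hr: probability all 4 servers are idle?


a = λ/μ = 24.53/17.6 = 1.3938; ρ = a/c = 0.3484
Σ_{k=0}^{3} a^k/k! (terms k=0..3) = 1.00000 + 1.39375 + 0.97127 + 0.45124 = 3.81626
Tail: a^4/(4!(1−ρ)) = 3.77346/(24·0.6516) = 0.24131
P₀ = 1/(3.81626 + 0.24131) = 1/4.05756 = 0.246453

Final: 0.246453


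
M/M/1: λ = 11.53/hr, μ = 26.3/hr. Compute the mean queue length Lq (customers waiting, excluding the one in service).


ρ = 11.53/26.3 = 0.4384
Lq = ρ²/(1−ρ) = 0.1922/0.5616 = 0.3422

Final: 0.3422


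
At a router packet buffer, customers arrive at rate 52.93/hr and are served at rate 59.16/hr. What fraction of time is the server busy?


ρ = λ/μ = 52.93/59.16 = 0.8947

Final: 0.8947


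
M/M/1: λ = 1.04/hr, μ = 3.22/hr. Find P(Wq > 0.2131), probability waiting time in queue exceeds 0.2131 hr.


ρ = 1.04/3.22 = 0.3230
P(Wq > t) = ρ·e^{−(μ−λ)t} = 0.3230·e^{−0.4646}
= 0.3230·0.628413 = 0.202966

Final: 0.202966


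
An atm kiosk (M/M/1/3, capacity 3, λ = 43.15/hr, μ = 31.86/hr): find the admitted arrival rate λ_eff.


ρ = 1.3544; P_K = (1−ρ)ρ^3/(1−ρ^4) = 0.372294
λ_eff = λ(1 − P_K) = 43.15·(1 − 0.372294) = 43.15·0.627706 = 27.0855 /hr

Final: 27.0855 /hr


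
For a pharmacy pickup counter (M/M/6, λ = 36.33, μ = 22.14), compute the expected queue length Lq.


a = λ/μ = 1.6409; ρ = a/6 = 0.2735
P₀ = 0.193716
Lq = P₀·a^c·ρ / (c!·(1−ρ)²) = 0.193716·19.52211·0.2735/(720·0.52782)
= 0.002722

Final: 0.002722


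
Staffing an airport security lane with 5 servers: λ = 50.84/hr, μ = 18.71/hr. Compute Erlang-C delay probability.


a = λ/μ = 2.7173; ρ = a/5 = 0.5435
P₀ = 0.063580 (from M/M/c formula)
C(c,a) = [a^c/(c!(1−ρ))]·P₀ = [148.13537/(120·0.4565)]·0.063580
= 2.70391·0.063580 = 0.171914

Final: 0.171914


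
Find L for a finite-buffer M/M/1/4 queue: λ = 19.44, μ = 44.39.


ρ = 19.44/44.39 = 0.4379
L = ρ[1 − (K+1)ρ^K + Kρ^(K+1)] / [(1−ρ)(1−ρ^(K+1))]
Numerator: 0.4379·(1 − 5·0.036783 + 4·0.016109) = 0.385612
Denominator: (0.5621)·(0.983891) = 0.553010
L = 0.385612/0.553010 = 0.6973

Final: 0.6973


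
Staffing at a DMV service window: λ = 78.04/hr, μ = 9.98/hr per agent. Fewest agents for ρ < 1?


Stability requires cμ > λ ⇔ c > λ/μ.
λ/μ = 78.04/9.98 = 7.8196
Minimum integer c = ⌊7.8196⌋ + 1 = 8
Check: 8·9.98 = 79.84 > 78.04, while 7·9.98 = 69.86 ≤ 78.04

Final: 8 servers


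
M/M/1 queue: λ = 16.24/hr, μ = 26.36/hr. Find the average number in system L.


ρ = λ/μ = 16.24/26.36 = 0.6161
L = ρ/(1−ρ) = 0.6161/(1 − 0.6161) = 0.6161/0.3839 = 1.6047

Final: 1.6047


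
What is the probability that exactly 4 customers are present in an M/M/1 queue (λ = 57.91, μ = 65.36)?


ρ = 57.91/65.36 = 0.8860
P_n = (1−ρ)·ρ^n = (1 − 0.8860)·0.8860^4 = 0.1140·0.616263 = 0.070244

Final: 0.070244


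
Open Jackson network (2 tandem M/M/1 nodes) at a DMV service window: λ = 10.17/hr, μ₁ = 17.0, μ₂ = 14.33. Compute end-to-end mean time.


Each node sees arrival rate λ = 10.17/hr (tandem ⇒ throughput preserved).
W₁ = 1/(μ₁−λ) = 1/(17.0−10.17) = 0.14641 hr
W₂ = 1/(μ₂−λ) = 1/(14.33−10.17) = 0.24038 hr
W_total = W₁ + W₂ = 0.14641 + 0.24038 = 0.38680 hr

Final: 0.38680 hr


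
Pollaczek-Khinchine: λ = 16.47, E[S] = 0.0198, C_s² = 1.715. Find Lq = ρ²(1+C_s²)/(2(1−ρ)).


ρ = λ·E[S] = 16.47·0.0198 = 0.3261
Lq = ρ²(1+C_s²)/(2(1−ρ)) = 0.1063·(1+1.715)/(2·0.6739)
= 0.1063·2.7150/1.3478 = 0.21422

Final: 0.21422


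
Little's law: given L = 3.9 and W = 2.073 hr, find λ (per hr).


λ = L/W = 3.9/2.073 = 1.8813 /hr

Final: 1.8813 /hr


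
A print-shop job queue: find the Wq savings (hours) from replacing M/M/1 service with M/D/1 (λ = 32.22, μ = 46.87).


ρ = 32.22/46.87 = 0.6874
Wq(M/M/1) = ρ/(μ−λ) = 0.6874/14.65 = 0.04692 hr
Wq(M/D/1) = ρ/(2(μ−λ)) = 0.02346 hr
Savings = 0.04692 − 0.02346 = 0.02346 hr

Final: 0.02346 hr


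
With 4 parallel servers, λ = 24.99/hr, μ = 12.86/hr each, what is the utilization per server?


ρ = λ/(cμ) = 24.99/(4·12.86) = 24.99/51.44 = 0.4858

Final: 0.4858


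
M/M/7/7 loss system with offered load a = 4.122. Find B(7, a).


B(c,a) = (a^c/c!) / Σ_{k=0}^{c} a^k/k!
a^7/7! = 4.011672
Σ terms (k=0..7): 1.00000 + 4.12200 + 8.49544 + 11.67274 + 12.02876 + 9.91651 + 6.81264 + 4.01167 = 58.059753
B = 4.011672/58.059753 = 0.069096

Final: 0.069096


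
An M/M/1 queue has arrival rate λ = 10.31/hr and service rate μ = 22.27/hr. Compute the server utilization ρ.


ρ = λ/μ = 10.31/22.27 = 0.4630

Final: 0.4630


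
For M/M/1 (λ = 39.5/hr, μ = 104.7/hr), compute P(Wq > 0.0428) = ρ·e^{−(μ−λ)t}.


ρ = 39.5/104.7 = 0.3773
P(Wq > t) = ρ·e^{−(μ−λ)t} = 0.3773·e^{−2.7906}
= 0.3773·0.061387 = 0.023159

Final: 0.023159


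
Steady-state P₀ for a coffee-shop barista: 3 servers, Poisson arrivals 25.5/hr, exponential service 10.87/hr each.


a = λ/μ = 25.5/10.87 = 2.3459; ρ = a/c = 0.7820
Σ_{k=0}^{2} a^k/k! (terms k=0..2) = 1.00000 + 2.34591 + 2.75164 = 6.09754
Tail: a^3/(3!(1−ρ)) = 12.91017/(6·0.2180) = 9.86874
P₀ = 1/(6.09754 + 9.86874) = 1/15.96629 = 0.062632

Final: 0.062632


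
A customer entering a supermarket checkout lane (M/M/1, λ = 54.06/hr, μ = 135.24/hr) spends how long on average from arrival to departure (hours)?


W = 1/(μ−λ) = 1/(135.24 − 54.06) = 1/81.18 = 0.01232 hr

Final: 0.01232 hr


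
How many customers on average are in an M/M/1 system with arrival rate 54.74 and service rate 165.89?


ρ = λ/μ = 54.74/165.89 = 0.3300
L = ρ/(1−ρ) = 0.3300/(1 − 0.3300) = 0.3300/0.6700 = 0.4925

Final: 0.4925


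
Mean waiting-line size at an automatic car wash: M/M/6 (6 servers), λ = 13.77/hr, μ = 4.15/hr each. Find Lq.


a = λ/μ = 3.3181; ρ = a/6 = 0.5530
P₀ = 0.035137
Lq = P₀·a^c·ρ / (c!·(1−ρ)²) = 0.035137·1334.48919·0.5530/(720·0.19980)
= 0.18026

Final: 0.18026


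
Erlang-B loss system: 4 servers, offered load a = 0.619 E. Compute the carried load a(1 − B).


B(4,0.619) = 0.003295 (Erlang-B)
Carried load = a(1 − B) = 0.619·(1 − 0.003295) = 0.619·0.996705 = 0.6170 E

Final: 0.6170 Erlangs


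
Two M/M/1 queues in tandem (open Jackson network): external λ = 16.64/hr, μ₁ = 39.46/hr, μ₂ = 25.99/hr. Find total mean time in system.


Each node sees arrival rate λ = 16.64/hr (tandem ⇒ throughput preserved).
W₁ = 1/(μ₁−λ) = 1/(39.46−16.64) = 0.04382 hr
W₂ = 1/(μ₂−λ) = 1/(25.99−16.64) = 0.10695 hr
W_total = W₁ + W₂ = 0.04382 + 0.10695 = 0.15077 hr

Final: 0.15077 hr


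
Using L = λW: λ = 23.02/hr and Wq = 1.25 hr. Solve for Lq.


Lq = λWq = 23.02·1.25 = 28.7750

Final: 28.7750


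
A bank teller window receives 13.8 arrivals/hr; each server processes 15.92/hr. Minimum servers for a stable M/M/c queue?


Stability requires cμ > λ ⇔ c > λ/μ.
λ/μ = 13.8/15.92 = 0.8668
Minimum integer c = ⌊0.8668⌋ + 1 = 1
Check: 1·15.92 = 15.92 > 13.8, while 0·15.92 = 0.00 ≤ 13.8

Final: 1 servers


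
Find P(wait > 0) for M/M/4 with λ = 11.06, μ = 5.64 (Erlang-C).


a = λ/μ = 1.9610; ρ = a/4 = 0.4902
P₀ = 0.136067 (from M/M/c formula)
C(c,a) = [a^c/(c!(1−ρ))]·P₀ = [14.78782/(24·0.5098)]·0.136067
= 1.20874·0.136067 = 0.164470

Final: 0.164470


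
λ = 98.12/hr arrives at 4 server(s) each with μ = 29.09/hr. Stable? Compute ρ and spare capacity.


Total capacity cμ = 4·29.09 = 116.36/hr
ρ = λ/(cμ) = 98.12/116.36 = 0.8432
Stable ⇔ ρ < 1: YES
Spare capacity = cμ − λ = 116.36 − 98.12 = 18.24/hr

Final: ρ = 0.8432; stable; margin = 18.24/hr


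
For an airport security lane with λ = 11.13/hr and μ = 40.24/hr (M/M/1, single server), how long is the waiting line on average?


ρ = 11.13/40.24 = 0.2766
Lq = ρ²/(1−ρ) = 0.07650/0.7234 = 0.1058

Final: 0.1058


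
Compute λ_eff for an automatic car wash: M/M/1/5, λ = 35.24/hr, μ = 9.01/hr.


ρ = 3.9112; P_K = (1−ρ)ρ^5/(1−ρ^6) = 0.744533
λ_eff = λ(1 − P_K) = 35.24·(1 − 0.744533) = 35.24·0.255467 = 9.0027 /hr

Final: 9.0027 /hr


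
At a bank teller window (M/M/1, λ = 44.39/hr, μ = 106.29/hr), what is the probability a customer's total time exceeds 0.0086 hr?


W ~ Exponential(μ−λ) for M/M/1.
μ − λ = 106.29 − 44.39 = 61.9000
P(W > t) = e^{−(μ−λ)t} = e^{−0.5323} = 0.587229

Final: 0.587229


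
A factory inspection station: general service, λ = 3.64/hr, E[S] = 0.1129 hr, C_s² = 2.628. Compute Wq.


ρ = λ·E[S] = 3.64·0.1129 = 0.4110
E[S²] = E[S]²(1+C_s²) = 0.1129²·(1+2.628) = 0.046244
Wq = λ·E[S²]/(2(1−ρ)) = 3.64·0.046244/(2·0.5890) = 0.14288 hr

Final: 0.14288 hr


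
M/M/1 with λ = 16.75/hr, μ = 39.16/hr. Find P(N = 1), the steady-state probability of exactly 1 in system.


ρ = 16.75/39.16 = 0.4277
P_n = (1−ρ)·ρ^n = (1 − 0.4277)·0.4277^1 = 0.5723·0.427732 = 0.244777

Final: 0.244777


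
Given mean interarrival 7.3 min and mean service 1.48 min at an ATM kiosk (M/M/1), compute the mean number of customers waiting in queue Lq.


λ = 60/7.3 = 8.2192 /hr
μ = 60/1.48 = 40.5405 /hr
ρ = λ/μ = 8.2192/40.5405 = 0.2027
Lq = ρ²/(1−ρ) = 0.04110/0.7973 = 0.05156

Final: 0.05156


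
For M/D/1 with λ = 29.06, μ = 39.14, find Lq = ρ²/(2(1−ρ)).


ρ = 29.06/39.14 = 0.7425
M/D/1: Lq = ρ²/(2(1−ρ)) = 0.5513/(2·0.2575) = 1.07024

Final: 1.07024


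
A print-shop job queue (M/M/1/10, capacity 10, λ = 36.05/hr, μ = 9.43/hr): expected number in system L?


ρ = 36.05/9.43 = 3.8229
L = ρ[1 − (K+1)ρ^K + Kρ^(K+1)] / [(1−ρ)(1−ρ^(K+1))]
Numerator: 3.8229·(1 − 11·666708.148624 + 10·2548762.328514) = 69400396.515640
Denominator: (-2.8229)·(-2548761.328514) = 7194912.679219
L = 69400396.515640/7194912.679219 = 9.6458

Final: 9.6458


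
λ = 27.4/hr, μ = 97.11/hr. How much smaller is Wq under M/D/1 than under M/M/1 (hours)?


ρ = 27.4/97.11 = 0.2822
Wq(M/M/1) = ρ/(μ−λ) = 0.2822/69.71 = 0.004048 hr
Wq(M/D/1) = ρ/(2(μ−λ)) = 0.002024 hr
Savings = 0.004048 − 0.002024 = 0.002024 hr

Final: 0.002024 hr


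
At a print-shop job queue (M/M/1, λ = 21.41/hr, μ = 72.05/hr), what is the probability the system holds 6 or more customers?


ρ = 21.41/72.05 = 0.2972
P(N ≥ n) = ρ^n = 0.2972^6 = 0.0006885

Final: 0.0006885


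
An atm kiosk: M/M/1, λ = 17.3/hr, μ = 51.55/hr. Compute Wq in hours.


ρ = 17.3/51.55 = 0.3356
Wq = ρ/(μ−λ) = 0.3356/(51.55 − 17.3) = 0.3356/34.25 = 0.009798 hr

Final: 0.009798 hr


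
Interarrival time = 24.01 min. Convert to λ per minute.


λ = 1/(interarrival time) in consistent units.
1 minute = 1 min, so λ = 1/24.01 = 0.04165 per minute

Final: 0.04165 /min


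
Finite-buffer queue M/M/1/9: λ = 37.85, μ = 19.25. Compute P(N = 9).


ρ = λ/μ = 37.85/19.25 = 1.9662
P_K = (1−ρ)ρ^K/(1−ρ^(K+1)) = (-0.9662·439.254632)/(1 − 863.677289)
= -424.422657/-862.677289 = 0.491983

Final: 0.491983


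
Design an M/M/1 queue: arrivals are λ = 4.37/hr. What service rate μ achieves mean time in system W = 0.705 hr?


W = 1/(μ−λ) ⇒ μ − λ = 1/W = 1/0.705 = 1.4184
μ = λ + 1/W = 4.37 + 1.4184 = 5.7884 per hr

Final: 5.7884 /hr


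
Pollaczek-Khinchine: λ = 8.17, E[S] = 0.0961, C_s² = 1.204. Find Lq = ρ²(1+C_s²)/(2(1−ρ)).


ρ = λ·E[S] = 8.17·0.0961 = 0.7851
Lq = ρ²(1+C_s²)/(2(1−ρ)) = 0.6164·(1+1.204)/(2·0.2149)
= 0.6164·2.2040/0.4297 = 3.16163

Final: 3.16163


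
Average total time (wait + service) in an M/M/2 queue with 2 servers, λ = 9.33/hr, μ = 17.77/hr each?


a = 0.5250; ρ = 0.2625; P₀ = 0.584132
Lq = P₀·a^c·ρ/(c!(1−ρ)²) = 0.03886
Wq = Lq/λ = 0.03886/9.33 = 0.004165 hr
W = Wq + 1/μ = 0.004165 + 0.05627 = 0.06044 hr

Final: 0.06044 hr


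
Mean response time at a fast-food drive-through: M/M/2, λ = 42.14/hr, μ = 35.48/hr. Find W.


a = 1.1877; ρ = 0.5939; P₀ = 0.254819
Lq = P₀·a^c·ρ/(c!(1−ρ)²) = 0.64706
Wq = Lq/λ = 0.64706/42.14 = 0.01535 hr
W = Wq + 1/μ = 0.01535 + 0.02818 = 0.04354 hr

Final: 0.04354 hr


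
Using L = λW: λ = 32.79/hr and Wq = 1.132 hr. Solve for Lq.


Lq = λWq = 32.79·1.132 = 37.1183

Final: 37.1183


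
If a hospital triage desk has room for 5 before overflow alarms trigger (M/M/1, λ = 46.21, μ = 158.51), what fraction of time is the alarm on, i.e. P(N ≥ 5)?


ρ = 46.21/158.51 = 0.2915
P(N ≥ n) = ρ^n = 0.2915^5 = 0.002106

Final: 0.002106


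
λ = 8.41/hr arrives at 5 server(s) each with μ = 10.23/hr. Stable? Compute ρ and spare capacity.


Total capacity cμ = 5·10.23 = 51.15/hr
ρ = λ/(cμ) = 8.41/51.15 = 0.1644
Stable ⇔ ρ < 1: YES
Spare capacity = cμ − λ = 51.15 − 8.41 = 42.74/hr

Final: ρ = 0.1644; stable; margin = 42.74/hr


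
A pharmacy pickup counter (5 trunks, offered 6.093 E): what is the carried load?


B(5,6.093) = 0.366845 (Erlang-B)
Carried load = a(1 − B) = 6.093·(1 − 0.366845) = 6.093·0.633155 = 3.8578 E

Final: 3.8578 Erlangs


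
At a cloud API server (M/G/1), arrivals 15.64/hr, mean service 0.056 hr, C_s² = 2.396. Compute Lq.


ρ = λ·E[S] = 15.64·0.056 = 0.8758
Lq = ρ²(1+C_s²)/(2(1−ρ)) = 0.7671·(1+2.396)/(2·0.1242)
= 0.7671·3.3960/0.2483 = 10.49073

Final: 10.49073


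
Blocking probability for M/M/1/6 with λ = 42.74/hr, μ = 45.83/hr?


ρ = λ/μ = 42.74/45.83 = 0.9326
P_K = (1−ρ)ρ^K/(1−ρ^(K+1)) = (0.06742·0.657821)/(1 − 0.613469)
= 0.044352/0.386531 = 0.114745

Final: 0.114745


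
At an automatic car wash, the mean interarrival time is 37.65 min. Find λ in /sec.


λ = 1/(interarrival time) in consistent units.
1 second = 0.0166667 min, so λ = 0.0166667/37.65 = 0.0004427 per second

Final: 0.0004427 /sec


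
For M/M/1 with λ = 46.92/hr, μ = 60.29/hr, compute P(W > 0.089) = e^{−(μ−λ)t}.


W ~ Exponential(μ−λ) for M/M/1.
μ − λ = 60.29 − 46.92 = 13.3700
P(W > t) = e^{−(μ−λ)t} = e^{−1.1899} = 0.304243

Final: 0.304243
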